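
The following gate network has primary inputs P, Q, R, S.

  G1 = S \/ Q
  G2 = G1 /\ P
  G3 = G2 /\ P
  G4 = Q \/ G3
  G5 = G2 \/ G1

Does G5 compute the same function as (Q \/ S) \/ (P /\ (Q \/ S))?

Yes

G1 = S \/ Q
G2 = G1 /\ P = (S \/ Q) /\ P
G5 = G2 \/ G1 = ((S \/ Q) /\ P) \/ (S \/ Q)
At P=0, Q=0, R=0, S=0: circuit gives 0, formula gives 0.
At P=0, Q=0, R=0, S=1: circuit gives 1, formula gives 1.
Agrees on all 16 inputs.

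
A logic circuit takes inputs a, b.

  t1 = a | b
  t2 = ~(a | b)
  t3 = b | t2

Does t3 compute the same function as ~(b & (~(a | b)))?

t2 = ~(a | b)
t3 = b | t2 = b | (~(a | b))
At a=1, b=0: circuit gives 0, formula gives 1.

No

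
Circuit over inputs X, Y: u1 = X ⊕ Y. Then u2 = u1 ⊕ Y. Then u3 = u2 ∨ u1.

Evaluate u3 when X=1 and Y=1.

u1 = 1 ⊕ 1 = 0
u2 = 0 ⊕ 1 = 1
u3 = 1 ∨ 0 = 1

1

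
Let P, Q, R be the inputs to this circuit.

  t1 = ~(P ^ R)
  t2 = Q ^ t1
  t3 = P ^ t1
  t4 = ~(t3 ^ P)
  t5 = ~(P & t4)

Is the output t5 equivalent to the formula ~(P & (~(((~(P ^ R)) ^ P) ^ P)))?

t1 = ~(P ^ R)
t3 = P ^ t1 = P ^ (~(P ^ R))
t4 = ~(t3 ^ P) = ~((P ^ (~(P ^ R))) ^ P)
t5 = ~(P & t4) = ~(P & (~((P ^ (~(P ^ R))) ^ P)))
At P=1, Q=0, R=0: circuit gives 0, formula gives 0.
At P=0, Q=0, R=0: circuit gives 1, formula gives 1.
Agrees on all 8 inputs.

Yes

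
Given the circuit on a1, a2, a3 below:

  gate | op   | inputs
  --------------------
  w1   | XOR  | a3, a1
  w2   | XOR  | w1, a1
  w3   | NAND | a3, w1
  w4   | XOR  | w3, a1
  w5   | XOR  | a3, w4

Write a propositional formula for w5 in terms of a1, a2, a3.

w1 = a3 XOR a1
w3 = a3 NAND w1 = a3 NAND (a3 XOR a1)
w4 = w3 XOR a1 = (a3 NAND (a3 XOR a1)) XOR a1
w5 = a3 XOR w4 = a3 XOR ((a3 NAND (a3 XOR a1)) XOR a1)

a3 XOR ((a3 NAND (a3 XOR a1)) XOR a1)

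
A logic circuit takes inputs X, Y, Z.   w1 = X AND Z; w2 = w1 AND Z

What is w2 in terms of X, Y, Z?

w1 = X AND Z
w2 = w1 AND Z = (X AND Z) AND Z

(X AND Z) AND Z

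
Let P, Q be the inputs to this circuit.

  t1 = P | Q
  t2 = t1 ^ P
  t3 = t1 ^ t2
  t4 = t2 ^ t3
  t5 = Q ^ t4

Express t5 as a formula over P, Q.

t1 = P | Q
t2 = t1 ^ P = (P | Q) ^ P
t3 = t1 ^ t2 = (P | Q) ^ ((P | Q) ^ P)
t4 = t2 ^ t3 = ((P | Q) ^ P) ^ ((P | Q) ^ ((P | Q) ^ P))
t5 = Q ^ t4 = Q ^ (((P | Q) ^ P) ^ ((P | Q) ^ ((P | Q) ^ P)))

Q ^ (((P | Q) ^ P) ^ ((P | Q) ^ ((P | Q) ^ P)))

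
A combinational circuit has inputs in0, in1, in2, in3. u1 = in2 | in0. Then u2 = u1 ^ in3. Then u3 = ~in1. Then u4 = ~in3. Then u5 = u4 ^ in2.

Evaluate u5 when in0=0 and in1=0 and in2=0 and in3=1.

u4 = ~1 = 0
u5 = 0 ^ 0 = 0

0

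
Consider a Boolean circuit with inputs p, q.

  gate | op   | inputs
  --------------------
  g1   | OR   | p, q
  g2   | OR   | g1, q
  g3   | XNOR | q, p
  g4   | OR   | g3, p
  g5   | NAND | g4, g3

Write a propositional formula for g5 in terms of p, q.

g3 = q XNOR p
g4 = g3 OR p = (q XNOR p) OR p
g5 = g4 NAND g3 = ((q XNOR p) OR p) NAND (q XNOR p)

((q XNOR p) OR p) NAND (q XNOR p)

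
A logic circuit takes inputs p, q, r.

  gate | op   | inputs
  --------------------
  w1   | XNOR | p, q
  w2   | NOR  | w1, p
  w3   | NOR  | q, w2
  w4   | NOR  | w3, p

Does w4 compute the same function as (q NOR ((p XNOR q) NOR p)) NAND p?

w1 = p XNOR q
w2 = w1 NOR p = (p XNOR q) NOR p
w3 = q NOR w2 = q NOR ((p XNOR q) NOR p)
w4 = w3 NOR p = (q NOR ((p XNOR q) NOR p)) NOR p
At p=0, q=0, r=0: circuit gives 0, formula gives 1.

No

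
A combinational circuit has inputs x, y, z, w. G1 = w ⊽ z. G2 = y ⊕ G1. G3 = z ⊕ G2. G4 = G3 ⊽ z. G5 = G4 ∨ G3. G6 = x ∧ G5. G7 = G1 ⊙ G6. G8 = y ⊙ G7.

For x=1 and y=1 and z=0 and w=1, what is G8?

G1 = 1 ⊽ 0 = 0
G2 = 1 ⊕ 0 = 1
G3 = 0 ⊕ 1 = 1
G4 = 1 ⊽ 0 = 0
G5 = 0 ∨ 1 = 1
G6 = 1 ∧ 1 = 1
G7 = 0 ⊙ 1 = 0
G8 = 1 ⊙ 0 = 0

0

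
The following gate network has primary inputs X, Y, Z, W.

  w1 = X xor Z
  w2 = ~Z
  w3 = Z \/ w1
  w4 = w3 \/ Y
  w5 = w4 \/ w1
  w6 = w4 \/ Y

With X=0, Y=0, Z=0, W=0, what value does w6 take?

w1 = 0 xor 0 = 0
w3 = 0 \/ 0 = 0
w4 = 0 \/ 0 = 0
w6 = 0 \/ 0 = 0

0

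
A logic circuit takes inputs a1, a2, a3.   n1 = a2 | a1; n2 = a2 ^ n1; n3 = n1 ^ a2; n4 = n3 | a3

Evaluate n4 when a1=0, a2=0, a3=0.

n1 = 0 | 0 = 0
n3 = 0 ^ 0 = 0
n4 = 0 | 0 = 0

0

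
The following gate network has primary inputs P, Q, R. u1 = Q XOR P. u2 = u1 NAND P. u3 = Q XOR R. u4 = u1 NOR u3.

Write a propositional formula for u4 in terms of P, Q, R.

u1 = Q XOR P
u3 = Q XOR R
u4 = u1 NOR u3 = (Q XOR P) NOR (Q XOR R)

(Q XOR P) NOR (Q XOR R)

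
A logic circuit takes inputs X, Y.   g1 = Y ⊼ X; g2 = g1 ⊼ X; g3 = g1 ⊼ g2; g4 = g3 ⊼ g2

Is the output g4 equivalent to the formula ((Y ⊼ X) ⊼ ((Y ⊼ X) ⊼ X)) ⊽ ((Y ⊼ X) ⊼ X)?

No

g1 = Y ⊼ X
g2 = g1 ⊼ X = (Y ⊼ X) ⊼ X
g3 = g1 ⊼ g2 = (Y ⊼ X) ⊼ ((Y ⊼ X) ⊼ X)
g4 = g3 ⊼ g2 = ((Y ⊼ X) ⊼ ((Y ⊼ X) ⊼ X)) ⊼ ((Y ⊼ X) ⊼ X)
At X=0, Y=0: circuit gives 1, formula gives 0.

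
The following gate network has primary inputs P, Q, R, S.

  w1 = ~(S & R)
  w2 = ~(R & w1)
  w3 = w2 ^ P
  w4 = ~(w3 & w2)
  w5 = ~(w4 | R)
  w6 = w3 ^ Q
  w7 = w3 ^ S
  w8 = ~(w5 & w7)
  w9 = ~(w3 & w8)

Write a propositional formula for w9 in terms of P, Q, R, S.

~(((~(R & (~(S & R)))) ^ P) & (~((~((~(((~(R & (~(S & R)))) ^ P) & (~(R & (~(S & R)))))) | R)) & (((~(R & (~(S & R)))) ^ P) ^ S))))

w1 = ~(S & R)
w2 = ~(R & w1) = ~(R & (~(S & R)))
w3 = w2 ^ P = (~(R & (~(S & R)))) ^ P
w4 = ~(w3 & w2) = ~(((~(R & (~(S & R)))) ^ P) & (~(R & (~(S & R)))))
w5 = ~(w4 | R) = ~((~(((~(R & (~(S & R)))) ^ P) & (~(R & (~(S & R)))))) | R)
w7 = w3 ^ S = ((~(R & (~(S & R)))) ^ P) ^ S
w8 = ~(w5 & w7) = ~((~((~(((~(R & (~(S & R)))) ^ P) & (~(R & (~(S & R)))))) | R)) & (((~(R & (~(S & R)))) ^ P) ^ S))
w9 = ~(w3 & w8) = ~(((~(R & (~(S & R)))) ^ P) & (~((~((~(((~(R & (~(S & R)))) ^ P) & (~(R & (~(S & R)))))) | R)) & (((~(R & (~(S & R)))) ^ P) ^ S))))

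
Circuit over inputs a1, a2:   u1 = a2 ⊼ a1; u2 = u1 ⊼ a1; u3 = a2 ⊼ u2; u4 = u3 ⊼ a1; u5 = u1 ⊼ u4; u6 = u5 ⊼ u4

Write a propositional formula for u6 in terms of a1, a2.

u1 = a2 ⊼ a1
u2 = u1 ⊼ a1 = (a2 ⊼ a1) ⊼ a1
u3 = a2 ⊼ u2 = a2 ⊼ ((a2 ⊼ a1) ⊼ a1)
u4 = u3 ⊼ a1 = (a2 ⊼ ((a2 ⊼ a1) ⊼ a1)) ⊼ a1
u5 = u1 ⊼ u4 = (a2 ⊼ a1) ⊼ ((a2 ⊼ ((a2 ⊼ a1) ⊼ a1)) ⊼ a1)
u6 = u5 ⊼ u4 = ((a2 ⊼ a1) ⊼ ((a2 ⊼ ((a2 ⊼ a1) ⊼ a1)) ⊼ a1)) ⊼ ((a2 ⊼ ((a2 ⊼ a1) ⊼ a1)) ⊼ a1)

((a2 ⊼ a1) ⊼ ((a2 ⊼ ((a2 ⊼ a1) ⊼ a1)) ⊼ a1)) ⊼ ((a2 ⊼ ((a2 ⊼ a1) ⊼ a1)) ⊼ a1)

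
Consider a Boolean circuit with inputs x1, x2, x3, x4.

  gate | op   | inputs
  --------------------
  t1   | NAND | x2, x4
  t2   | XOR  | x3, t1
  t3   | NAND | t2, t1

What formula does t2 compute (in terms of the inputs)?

x3 XOR (x2 NAND x4)

t1 = x2 NAND x4
t2 = x3 XOR t1 = x3 XOR (x2 NAND x4)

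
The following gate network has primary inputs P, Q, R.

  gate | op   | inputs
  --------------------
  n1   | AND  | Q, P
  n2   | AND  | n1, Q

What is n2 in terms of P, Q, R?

n1 = Q AND P
n2 = n1 AND Q = (Q AND P) AND Q

(Q AND P) AND Q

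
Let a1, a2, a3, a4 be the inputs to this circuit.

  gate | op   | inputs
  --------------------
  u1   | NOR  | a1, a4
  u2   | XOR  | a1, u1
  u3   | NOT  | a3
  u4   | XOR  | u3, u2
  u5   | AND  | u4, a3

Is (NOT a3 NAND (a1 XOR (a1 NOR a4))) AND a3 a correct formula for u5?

No

u1 = a1 NOR a4
u2 = a1 XOR u1 = a1 XOR (a1 NOR a4)
u3 = NOT a3
u4 = u3 XOR u2 = NOT a3 XOR (a1 XOR (a1 NOR a4))
u5 = u4 AND a3 = (NOT a3 XOR (a1 XOR (a1 NOR a4))) AND a3
At a1=0, a2=0, a3=1, a4=1: circuit gives 0, formula gives 1.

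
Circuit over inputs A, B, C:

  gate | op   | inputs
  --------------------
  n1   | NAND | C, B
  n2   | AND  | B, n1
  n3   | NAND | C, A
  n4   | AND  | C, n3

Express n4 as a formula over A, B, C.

C AND (C NAND A)

n3 = C NAND A
n4 = C AND n3 = C AND (C NAND A)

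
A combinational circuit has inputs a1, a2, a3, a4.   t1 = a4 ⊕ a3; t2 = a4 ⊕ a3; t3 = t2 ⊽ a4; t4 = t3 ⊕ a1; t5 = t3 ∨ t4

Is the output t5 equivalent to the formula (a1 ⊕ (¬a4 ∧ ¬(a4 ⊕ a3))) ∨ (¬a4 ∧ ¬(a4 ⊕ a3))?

Yes

t2 = a4 ⊕ a3
t3 = t2 ⊽ a4 = (a4 ⊕ a3) ⊽ a4
t4 = t3 ⊕ a1 = ((a4 ⊕ a3) ⊽ a4) ⊕ a1
t5 = t3 ∨ t4 = ((a4 ⊕ a3) ⊽ a4) ∨ (((a4 ⊕ a3) ⊽ a4) ⊕ a1)
At a1=0, a2=0, a3=0, a4=1: circuit gives 0, formula gives 0.
At a1=0, a2=0, a3=0, a4=0: circuit gives 1, formula gives 1.
Agrees on all 16 inputs.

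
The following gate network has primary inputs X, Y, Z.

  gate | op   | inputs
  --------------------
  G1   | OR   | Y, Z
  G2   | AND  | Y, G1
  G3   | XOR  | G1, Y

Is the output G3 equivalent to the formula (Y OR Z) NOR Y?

No

G1 = Y OR Z
G3 = G1 XOR Y = (Y OR Z) XOR Y
At X=0, Y=0, Z=0: circuit gives 0, formula gives 1.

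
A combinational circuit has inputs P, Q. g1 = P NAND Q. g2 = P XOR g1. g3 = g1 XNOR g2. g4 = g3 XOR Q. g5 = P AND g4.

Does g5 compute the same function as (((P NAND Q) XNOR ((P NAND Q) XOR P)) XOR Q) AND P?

Yes

g1 = P NAND Q
g2 = P XOR g1 = P XOR (P NAND Q)
g3 = g1 XNOR g2 = (P NAND Q) XNOR (P XOR (P NAND Q))
g4 = g3 XOR Q = ((P NAND Q) XNOR (P XOR (P NAND Q))) XOR Q
g5 = P AND g4 = P AND (((P NAND Q) XNOR (P XOR (P NAND Q))) XOR Q)
At P=0, Q=0: circuit gives 0, formula gives 0.
At P=1, Q=1: circuit gives 1, formula gives 1.
Agrees on all 4 inputs.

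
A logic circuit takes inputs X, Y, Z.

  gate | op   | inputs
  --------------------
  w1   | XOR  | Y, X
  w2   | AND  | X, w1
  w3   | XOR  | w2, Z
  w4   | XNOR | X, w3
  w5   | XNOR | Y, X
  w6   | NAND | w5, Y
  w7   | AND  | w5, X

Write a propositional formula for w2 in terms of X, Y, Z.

w1 = Y XOR X
w2 = X AND w1 = X AND (Y XOR X)

X AND (Y XOR X)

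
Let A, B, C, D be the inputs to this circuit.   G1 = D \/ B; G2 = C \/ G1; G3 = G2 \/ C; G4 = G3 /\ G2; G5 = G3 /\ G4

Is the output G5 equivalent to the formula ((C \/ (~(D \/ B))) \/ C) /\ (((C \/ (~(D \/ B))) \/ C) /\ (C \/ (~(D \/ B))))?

No

G1 = D \/ B
G2 = C \/ G1 = C \/ (D \/ B)
G3 = G2 \/ C = (C \/ (D \/ B)) \/ C
G4 = G3 /\ G2 = ((C \/ (D \/ B)) \/ C) /\ (C \/ (D \/ B))
G5 = G3 /\ G4 = ((C \/ (D \/ B)) \/ C) /\ (((C \/ (D \/ B)) \/ C) /\ (C \/ (D \/ B)))
At A=0, B=0, C=0, D=0: circuit gives 0, formula gives 1.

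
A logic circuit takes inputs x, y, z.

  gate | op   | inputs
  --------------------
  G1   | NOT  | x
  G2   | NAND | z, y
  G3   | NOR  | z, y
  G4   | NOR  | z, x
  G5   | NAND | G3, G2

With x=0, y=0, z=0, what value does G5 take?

0

G2 = 0 NAND 0 = 1
G3 = 0 NOR 0 = 1
G5 = 1 NAND 1 = 0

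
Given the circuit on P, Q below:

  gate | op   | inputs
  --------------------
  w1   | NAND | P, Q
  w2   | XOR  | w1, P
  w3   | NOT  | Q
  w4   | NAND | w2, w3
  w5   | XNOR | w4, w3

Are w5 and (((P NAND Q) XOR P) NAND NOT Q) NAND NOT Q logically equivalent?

No

w1 = P NAND Q
w2 = w1 XOR P = (P NAND Q) XOR P
w3 = NOT Q
w4 = w2 NAND w3 = ((P NAND Q) XOR P) NAND NOT Q
w5 = w4 XNOR w3 = (((P NAND Q) XOR P) NAND NOT Q) XNOR NOT Q
At P=0, Q=0: circuit gives 0, formula gives 1.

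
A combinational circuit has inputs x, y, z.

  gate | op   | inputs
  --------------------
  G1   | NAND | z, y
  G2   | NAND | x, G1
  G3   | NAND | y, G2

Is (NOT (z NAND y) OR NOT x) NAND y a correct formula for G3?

Yes

G1 = z NAND y
G2 = x NAND G1 = x NAND (z NAND y)
G3 = y NAND G2 = y NAND (x NAND (z NAND y))
At x=0, y=1, z=0: circuit gives 0, formula gives 0.
At x=0, y=0, z=0: circuit gives 1, formula gives 1.
Agrees on all 8 inputs.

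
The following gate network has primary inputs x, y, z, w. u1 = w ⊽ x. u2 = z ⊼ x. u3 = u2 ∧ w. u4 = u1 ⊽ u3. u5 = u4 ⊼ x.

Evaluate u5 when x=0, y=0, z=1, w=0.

1

u1 = 0 ⊽ 0 = 1
u2 = 1 ⊼ 0 = 1
u3 = 1 ∧ 0 = 0
u4 = 1 ⊽ 0 = 0
u5 = 0 ⊼ 0 = 1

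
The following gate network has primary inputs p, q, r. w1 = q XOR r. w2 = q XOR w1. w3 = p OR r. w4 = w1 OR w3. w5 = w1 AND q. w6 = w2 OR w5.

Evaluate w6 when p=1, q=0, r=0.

w1 = 0 XOR 0 = 0
w2 = 0 XOR 0 = 0
w5 = 0 AND 0 = 0
w6 = 0 OR 0 = 0

0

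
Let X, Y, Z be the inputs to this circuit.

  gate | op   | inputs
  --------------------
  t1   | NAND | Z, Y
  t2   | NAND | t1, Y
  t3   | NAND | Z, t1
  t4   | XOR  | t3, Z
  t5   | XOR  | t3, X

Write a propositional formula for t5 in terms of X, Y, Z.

(Z NAND (Z NAND Y)) XOR X

t1 = Z NAND Y
t3 = Z NAND t1 = Z NAND (Z NAND Y)
t5 = t3 XOR X = (Z NAND (Z NAND Y)) XOR X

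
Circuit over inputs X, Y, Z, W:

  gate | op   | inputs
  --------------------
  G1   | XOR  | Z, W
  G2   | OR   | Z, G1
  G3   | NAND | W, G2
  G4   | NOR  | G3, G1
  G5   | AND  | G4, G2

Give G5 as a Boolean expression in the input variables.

((W NAND (Z OR (Z XOR W))) NOR (Z XOR W)) AND (Z OR (Z XOR W))

G1 = Z XOR W
G2 = Z OR G1 = Z OR (Z XOR W)
G3 = W NAND G2 = W NAND (Z OR (Z XOR W))
G4 = G3 NOR G1 = (W NAND (Z OR (Z XOR W))) NOR (Z XOR W)
G5 = G4 AND G2 = ((W NAND (Z OR (Z XOR W))) NOR (Z XOR W)) AND (Z OR (Z XOR W))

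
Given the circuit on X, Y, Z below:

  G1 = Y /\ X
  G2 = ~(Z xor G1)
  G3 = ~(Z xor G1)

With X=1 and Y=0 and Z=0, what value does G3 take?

G1 = 0 /\ 1 = 0
G3 = ~(0 xor 0) = 1

1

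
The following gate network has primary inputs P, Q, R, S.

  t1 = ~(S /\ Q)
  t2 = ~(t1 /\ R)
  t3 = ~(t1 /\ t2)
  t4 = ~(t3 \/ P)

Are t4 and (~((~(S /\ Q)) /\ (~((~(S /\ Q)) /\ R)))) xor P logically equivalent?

t1 = ~(S /\ Q)
t2 = ~(t1 /\ R) = ~((~(S /\ Q)) /\ R)
t3 = ~(t1 /\ t2) = ~((~(S /\ Q)) /\ (~((~(S /\ Q)) /\ R)))
t4 = ~(t3 \/ P) = ~((~((~(S /\ Q)) /\ (~((~(S /\ Q)) /\ R)))) \/ P)
At P=0, Q=0, R=0, S=0: circuit gives 1, formula gives 0.

No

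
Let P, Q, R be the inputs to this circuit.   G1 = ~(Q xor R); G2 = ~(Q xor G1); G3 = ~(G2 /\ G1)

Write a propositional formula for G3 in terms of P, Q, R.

G1 = ~(Q xor R)
G2 = ~(Q xor G1) = ~(Q xor (~(Q xor R)))
G3 = ~(G2 /\ G1) = ~((~(Q xor (~(Q xor R)))) /\ (~(Q xor R)))

~((~(Q xor (~(Q xor R)))) /\ (~(Q xor R)))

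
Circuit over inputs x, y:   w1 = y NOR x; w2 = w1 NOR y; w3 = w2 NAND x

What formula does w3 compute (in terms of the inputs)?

w1 = y NOR x
w2 = w1 NOR y = (y NOR x) NOR y
w3 = w2 NAND x = ((y NOR x) NOR y) NAND x

((y NOR x) NOR y) NAND x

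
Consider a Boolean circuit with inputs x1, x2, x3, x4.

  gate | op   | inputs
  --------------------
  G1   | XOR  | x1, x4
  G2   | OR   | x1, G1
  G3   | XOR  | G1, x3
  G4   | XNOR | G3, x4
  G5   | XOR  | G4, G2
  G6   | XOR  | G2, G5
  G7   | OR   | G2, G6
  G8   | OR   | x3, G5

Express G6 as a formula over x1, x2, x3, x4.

(x1 OR (x1 XOR x4)) XOR ((((x1 XOR x4) XOR x3) XNOR x4) XOR (x1 OR (x1 XOR x4)))

G1 = x1 XOR x4
G2 = x1 OR G1 = x1 OR (x1 XOR x4)
G3 = G1 XOR x3 = (x1 XOR x4) XOR x3
G4 = G3 XNOR x4 = ((x1 XOR x4) XOR x3) XNOR x4
G5 = G4 XOR G2 = (((x1 XOR x4) XOR x3) XNOR x4) XOR (x1 OR (x1 XOR x4))
G6 = G2 XOR G5 = (x1 OR (x1 XOR x4)) XOR ((((x1 XOR x4) XOR x3) XNOR x4) XOR (x1 OR (x1 XOR x4)))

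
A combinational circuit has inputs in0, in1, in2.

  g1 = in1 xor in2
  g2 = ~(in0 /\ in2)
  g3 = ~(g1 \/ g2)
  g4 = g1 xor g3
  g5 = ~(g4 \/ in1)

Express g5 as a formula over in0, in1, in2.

~(((in1 xor in2) xor (~((in1 xor in2) \/ (~(in0 /\ in2))))) \/ in1)

g1 = in1 xor in2
g2 = ~(in0 /\ in2)
g3 = ~(g1 \/ g2) = ~((in1 xor in2) \/ (~(in0 /\ in2)))
g4 = g1 xor g3 = (in1 xor in2) xor (~((in1 xor in2) \/ (~(in0 /\ in2))))
g5 = ~(g4 \/ in1) = ~(((in1 xor in2) xor (~((in1 xor in2) \/ (~(in0 /\ in2))))) \/ in1)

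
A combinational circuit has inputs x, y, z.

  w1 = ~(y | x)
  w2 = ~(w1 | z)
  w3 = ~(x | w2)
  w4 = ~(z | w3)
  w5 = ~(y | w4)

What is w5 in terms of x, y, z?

w1 = ~(y | x)
w2 = ~(w1 | z) = ~((~(y | x)) | z)
w3 = ~(x | w2) = ~(x | (~((~(y | x)) | z)))
w4 = ~(z | w3) = ~(z | (~(x | (~((~(y | x)) | z)))))
w5 = ~(y | w4) = ~(y | (~(z | (~(x | (~((~(y | x)) | z)))))))

~(y | (~(z | (~(x | (~((~(y | x)) | z)))))))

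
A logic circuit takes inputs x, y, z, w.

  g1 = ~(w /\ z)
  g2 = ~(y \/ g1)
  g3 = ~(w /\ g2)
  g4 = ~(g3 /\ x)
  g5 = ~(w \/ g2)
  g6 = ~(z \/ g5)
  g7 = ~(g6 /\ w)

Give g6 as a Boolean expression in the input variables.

~(z \/ (~(w \/ (~(y \/ (~(w /\ z)))))))

g1 = ~(w /\ z)
g2 = ~(y \/ g1) = ~(y \/ (~(w /\ z)))
g5 = ~(w \/ g2) = ~(w \/ (~(y \/ (~(w /\ z)))))
g6 = ~(z \/ g5) = ~(z \/ (~(w \/ (~(y \/ (~(w /\ z)))))))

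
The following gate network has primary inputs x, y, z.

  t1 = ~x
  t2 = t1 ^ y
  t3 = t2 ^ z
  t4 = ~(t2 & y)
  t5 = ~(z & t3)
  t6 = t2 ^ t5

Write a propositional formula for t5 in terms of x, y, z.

t1 = ~x
t2 = t1 ^ y = ~x ^ y
t3 = t2 ^ z = (~x ^ y) ^ z
t5 = ~(z & t3) = ~(z & ((~x ^ y) ^ z))

~(z & ((~x ^ y) ^ z))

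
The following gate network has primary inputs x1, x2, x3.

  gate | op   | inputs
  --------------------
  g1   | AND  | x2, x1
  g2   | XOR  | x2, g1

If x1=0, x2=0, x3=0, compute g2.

g1 = 0 AND 0 = 0
g2 = 0 XOR 0 = 0

0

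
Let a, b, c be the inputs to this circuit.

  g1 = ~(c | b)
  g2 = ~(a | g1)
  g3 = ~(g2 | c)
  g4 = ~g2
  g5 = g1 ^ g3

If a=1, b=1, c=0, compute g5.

g1 = ~(0 | 1) = 0
g2 = ~(1 | 0) = 0
g3 = ~(0 | 0) = 1
g5 = 0 ^ 1 = 1

1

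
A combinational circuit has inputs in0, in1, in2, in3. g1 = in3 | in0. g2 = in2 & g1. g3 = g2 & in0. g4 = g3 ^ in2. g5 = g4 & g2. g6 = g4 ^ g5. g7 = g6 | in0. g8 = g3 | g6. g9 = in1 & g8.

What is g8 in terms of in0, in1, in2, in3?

g1 = in3 | in0
g2 = in2 & g1 = in2 & (in3 | in0)
g3 = g2 & in0 = (in2 & (in3 | in0)) & in0
g4 = g3 ^ in2 = ((in2 & (in3 | in0)) & in0) ^ in2
g5 = g4 & g2 = (((in2 & (in3 | in0)) & in0) ^ in2) & (in2 & (in3 | in0))
g6 = g4 ^ g5 = (((in2 & (in3 | in0)) & in0) ^ in2) ^ ((((in2 & (in3 | in0)) & in0) ^ in2) & (in2 & (in3 | in0)))
g8 = g3 | g6 = ((in2 & (in3 | in0)) & in0) | ((((in2 & (in3 | in0)) & in0) ^ in2) ^ ((((in2 & (in3 | in0)) & in0) ^ in2) & (in2 & (in3 | in0))))

((in2 & (in3 | in0)) & in0) | ((((in2 & (in3 | in0)) & in0) ^ in2) ^ ((((in2 & (in3 | in0)) & in0) ^ in2) & (in2 & (in3 | in0))))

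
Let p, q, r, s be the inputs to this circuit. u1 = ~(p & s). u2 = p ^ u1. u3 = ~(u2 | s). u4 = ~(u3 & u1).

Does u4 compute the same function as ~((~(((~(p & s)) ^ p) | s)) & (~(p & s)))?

u1 = ~(p & s)
u2 = p ^ u1 = p ^ (~(p & s))
u3 = ~(u2 | s) = ~((p ^ (~(p & s))) | s)
u4 = ~(u3 & u1) = ~((~((p ^ (~(p & s))) | s)) & (~(p & s)))
At p=1, q=0, r=0, s=0: circuit gives 0, formula gives 0.
At p=0, q=0, r=0, s=0: circuit gives 1, formula gives 1.
Agrees on all 16 inputs.

Yes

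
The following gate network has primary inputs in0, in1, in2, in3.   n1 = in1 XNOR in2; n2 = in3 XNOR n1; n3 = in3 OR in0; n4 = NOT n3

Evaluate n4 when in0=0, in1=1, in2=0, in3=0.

1

n3 = 0 OR 0 = 0
n4 = NOT 0 = 1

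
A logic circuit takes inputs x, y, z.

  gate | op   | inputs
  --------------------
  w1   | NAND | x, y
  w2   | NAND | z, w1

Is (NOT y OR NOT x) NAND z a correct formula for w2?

Yes

w1 = x NAND y
w2 = z NAND w1 = z NAND (x NAND y)
At x=0, y=0, z=1: circuit gives 0, formula gives 0.
At x=0, y=0, z=0: circuit gives 1, formula gives 1.
Agrees on all 8 inputs.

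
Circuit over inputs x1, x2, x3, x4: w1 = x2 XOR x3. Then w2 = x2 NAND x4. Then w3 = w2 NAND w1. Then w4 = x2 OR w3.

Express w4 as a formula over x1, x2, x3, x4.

x2 OR ((x2 NAND x4) NAND (x2 XOR x3))

w1 = x2 XOR x3
w2 = x2 NAND x4
w3 = w2 NAND w1 = (x2 NAND x4) NAND (x2 XOR x3)
w4 = x2 OR w3 = x2 OR ((x2 NAND x4) NAND (x2 XOR x3))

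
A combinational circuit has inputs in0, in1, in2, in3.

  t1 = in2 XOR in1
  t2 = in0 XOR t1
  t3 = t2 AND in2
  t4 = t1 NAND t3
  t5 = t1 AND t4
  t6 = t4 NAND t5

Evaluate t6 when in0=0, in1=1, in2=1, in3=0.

1

t1 = 1 XOR 1 = 0
t2 = 0 XOR 0 = 0
t3 = 0 AND 1 = 0
t4 = 0 NAND 0 = 1
t5 = 0 AND 1 = 0
t6 = 1 NAND 0 = 1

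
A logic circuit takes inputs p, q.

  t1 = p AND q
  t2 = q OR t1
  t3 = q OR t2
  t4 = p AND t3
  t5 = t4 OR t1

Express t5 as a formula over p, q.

t1 = p AND q
t2 = q OR t1 = q OR (p AND q)
t3 = q OR t2 = q OR (q OR (p AND q))
t4 = p AND t3 = p AND (q OR (q OR (p AND q)))
t5 = t4 OR t1 = (p AND (q OR (q OR (p AND q)))) OR (p AND q)

(p AND (q OR (q OR (p AND q)))) OR (p AND q)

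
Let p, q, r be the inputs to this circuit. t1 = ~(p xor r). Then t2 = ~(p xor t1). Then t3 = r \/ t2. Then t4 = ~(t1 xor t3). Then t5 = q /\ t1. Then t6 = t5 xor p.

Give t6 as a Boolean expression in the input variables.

t1 = ~(p xor r)
t5 = q /\ t1 = q /\ (~(p xor r))
t6 = t5 xor p = (q /\ (~(p xor r))) xor p

(q /\ (~(p xor r))) xor p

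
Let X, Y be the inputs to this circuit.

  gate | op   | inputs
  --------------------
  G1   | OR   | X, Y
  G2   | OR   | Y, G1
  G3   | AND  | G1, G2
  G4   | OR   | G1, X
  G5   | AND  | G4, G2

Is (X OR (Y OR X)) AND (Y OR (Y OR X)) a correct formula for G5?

G1 = X OR Y
G2 = Y OR G1 = Y OR (X OR Y)
G4 = G1 OR X = (X OR Y) OR X
G5 = G4 AND G2 = ((X OR Y) OR X) AND (Y OR (X OR Y))
At X=0, Y=0: circuit gives 0, formula gives 0.
At X=0, Y=1: circuit gives 1, formula gives 1.
Agrees on all 4 inputs.

Yes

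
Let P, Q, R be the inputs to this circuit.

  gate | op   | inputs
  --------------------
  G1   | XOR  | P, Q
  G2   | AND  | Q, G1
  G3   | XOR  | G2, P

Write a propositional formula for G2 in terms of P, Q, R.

G1 = P XOR Q
G2 = Q AND G1 = Q AND (P XOR Q)

Q AND (P XOR Q)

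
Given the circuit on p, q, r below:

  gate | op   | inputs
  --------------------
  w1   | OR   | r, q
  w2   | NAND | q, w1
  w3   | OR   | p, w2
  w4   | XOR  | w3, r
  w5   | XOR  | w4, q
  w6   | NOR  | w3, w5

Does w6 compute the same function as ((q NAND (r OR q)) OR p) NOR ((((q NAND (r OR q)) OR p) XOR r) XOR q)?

w1 = r OR q
w2 = q NAND w1 = q NAND (r OR q)
w3 = p OR w2 = p OR (q NAND (r OR q))
w4 = w3 XOR r = (p OR (q NAND (r OR q))) XOR r
w5 = w4 XOR q = ((p OR (q NAND (r OR q))) XOR r) XOR q
w6 = w3 NOR w5 = (p OR (q NAND (r OR q))) NOR (((p OR (q NAND (r OR q))) XOR r) XOR q)
At p=0, q=0, r=0: circuit gives 0, formula gives 0.
At p=0, q=1, r=1: circuit gives 1, formula gives 1.
Agrees on all 8 inputs.

Yes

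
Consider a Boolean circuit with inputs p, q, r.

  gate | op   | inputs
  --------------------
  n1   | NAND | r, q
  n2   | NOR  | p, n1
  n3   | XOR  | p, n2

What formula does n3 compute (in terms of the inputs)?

p XOR (p NOR (r NAND q))

n1 = r NAND q
n2 = p NOR n1 = p NOR (r NAND q)
n3 = p XOR n2 = p XOR (p NOR (r NAND q))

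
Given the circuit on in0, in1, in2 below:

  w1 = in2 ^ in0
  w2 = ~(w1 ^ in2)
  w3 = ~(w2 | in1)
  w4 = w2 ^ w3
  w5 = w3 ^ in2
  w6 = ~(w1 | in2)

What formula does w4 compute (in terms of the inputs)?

(~((in2 ^ in0) ^ in2)) ^ (~((~((in2 ^ in0) ^ in2)) | in1))

w1 = in2 ^ in0
w2 = ~(w1 ^ in2) = ~((in2 ^ in0) ^ in2)
w3 = ~(w2 | in1) = ~((~((in2 ^ in0) ^ in2)) | in1)
w4 = w2 ^ w3 = (~((in2 ^ in0) ^ in2)) ^ (~((~((in2 ^ in0) ^ in2)) | in1))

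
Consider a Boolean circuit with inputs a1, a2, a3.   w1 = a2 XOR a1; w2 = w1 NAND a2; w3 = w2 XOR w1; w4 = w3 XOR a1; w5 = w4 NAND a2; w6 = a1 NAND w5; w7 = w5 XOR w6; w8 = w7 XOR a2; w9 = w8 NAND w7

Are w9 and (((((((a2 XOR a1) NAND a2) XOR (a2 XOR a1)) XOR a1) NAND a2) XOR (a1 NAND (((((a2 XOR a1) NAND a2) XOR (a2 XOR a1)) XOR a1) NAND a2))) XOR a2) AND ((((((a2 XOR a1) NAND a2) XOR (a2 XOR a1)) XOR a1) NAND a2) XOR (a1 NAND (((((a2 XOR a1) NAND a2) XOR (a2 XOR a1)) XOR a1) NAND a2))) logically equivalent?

w1 = a2 XOR a1
w2 = w1 NAND a2 = (a2 XOR a1) NAND a2
w3 = w2 XOR w1 = ((a2 XOR a1) NAND a2) XOR (a2 XOR a1)
w4 = w3 XOR a1 = (((a2 XOR a1) NAND a2) XOR (a2 XOR a1)) XOR a1
w5 = w4 NAND a2 = ((((a2 XOR a1) NAND a2) XOR (a2 XOR a1)) XOR a1) NAND a2
w6 = a1 NAND w5 = a1 NAND (((((a2 XOR a1) NAND a2) XOR (a2 XOR a1)) XOR a1) NAND a2)
w7 = w5 XOR w6 = (((((a2 XOR a1) NAND a2) XOR (a2 XOR a1)) XOR a1) NAND a2) XOR (a1 NAND (((((a2 XOR a1) NAND a2) XOR (a2 XOR a1)) XOR a1) NAND a2))
w8 = w7 XOR a2 = ((((((a2 XOR a1) NAND a2) XOR (a2 XOR a1)) XOR a1) NAND a2) XOR (a1 NAND (((((a2 XOR a1) NAND a2) XOR (a2 XOR a1)) XOR a1) NAND a2))) XOR a2
w9 = w8 NAND w7 = (((((((a2 XOR a1) NAND a2) XOR (a2 XOR a1)) XOR a1) NAND a2) XOR (a1 NAND (((((a2 XOR a1) NAND a2) XOR (a2 XOR a1)) XOR a1) NAND a2))) XOR a2) NAND ((((((a2 XOR a1) NAND a2) XOR (a2 XOR a1)) XOR a1) NAND a2) XOR (a1 NAND (((((a2 XOR a1) NAND a2) XOR (a2 XOR a1)) XOR a1) NAND a2)))
At a1=0, a2=0, a3=0: circuit gives 1, formula gives 0.

No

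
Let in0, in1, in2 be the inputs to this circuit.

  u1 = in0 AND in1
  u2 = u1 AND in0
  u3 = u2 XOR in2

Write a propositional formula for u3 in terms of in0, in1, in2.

((in0 AND in1) AND in0) XOR in2

u1 = in0 AND in1
u2 = u1 AND in0 = (in0 AND in1) AND in0
u3 = u2 XOR in2 = ((in0 AND in1) AND in0) XOR in2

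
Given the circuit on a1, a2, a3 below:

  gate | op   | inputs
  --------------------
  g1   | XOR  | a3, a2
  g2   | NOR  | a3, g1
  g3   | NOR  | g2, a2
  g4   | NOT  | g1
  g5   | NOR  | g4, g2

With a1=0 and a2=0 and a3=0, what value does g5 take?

g1 = 0 XOR 0 = 0
g2 = 0 NOR 0 = 1
g4 = NOT 0 = 1
g5 = 1 NOR 1 = 0

0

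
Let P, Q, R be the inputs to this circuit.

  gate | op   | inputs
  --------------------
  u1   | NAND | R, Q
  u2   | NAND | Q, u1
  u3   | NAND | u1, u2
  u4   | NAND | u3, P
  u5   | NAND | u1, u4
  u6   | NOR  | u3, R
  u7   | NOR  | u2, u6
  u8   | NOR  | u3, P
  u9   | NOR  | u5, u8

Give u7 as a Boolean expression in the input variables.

u1 = R NAND Q
u2 = Q NAND u1 = Q NAND (R NAND Q)
u3 = u1 NAND u2 = (R NAND Q) NAND (Q NAND (R NAND Q))
u6 = u3 NOR R = ((R NAND Q) NAND (Q NAND (R NAND Q))) NOR R
u7 = u2 NOR u6 = (Q NAND (R NAND Q)) NOR (((R NAND Q) NAND (Q NAND (R NAND Q))) NOR R)

(Q NAND (R NAND Q)) NOR (((R NAND Q) NAND (Q NAND (R NAND Q))) NOR R)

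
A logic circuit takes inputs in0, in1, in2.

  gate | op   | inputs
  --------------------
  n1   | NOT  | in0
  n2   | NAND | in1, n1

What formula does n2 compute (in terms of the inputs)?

n1 = NOT in0
n2 = in1 NAND n1 = in1 NAND NOT in0

in1 NAND NOT in0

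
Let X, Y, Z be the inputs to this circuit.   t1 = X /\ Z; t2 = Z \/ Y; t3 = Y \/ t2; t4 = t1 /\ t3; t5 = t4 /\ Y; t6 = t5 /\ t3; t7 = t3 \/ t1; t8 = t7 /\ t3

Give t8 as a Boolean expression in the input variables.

((Y \/ (Z \/ Y)) \/ (X /\ Z)) /\ (Y \/ (Z \/ Y))

t1 = X /\ Z
t2 = Z \/ Y
t3 = Y \/ t2 = Y \/ (Z \/ Y)
t7 = t3 \/ t1 = (Y \/ (Z \/ Y)) \/ (X /\ Z)
t8 = t7 /\ t3 = ((Y \/ (Z \/ Y)) \/ (X /\ Z)) /\ (Y \/ (Z \/ Y))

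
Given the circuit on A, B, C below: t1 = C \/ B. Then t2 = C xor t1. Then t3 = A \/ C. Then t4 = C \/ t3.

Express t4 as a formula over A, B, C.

t3 = A \/ C
t4 = C \/ t3 = C \/ (A \/ C)

C \/ (A \/ C)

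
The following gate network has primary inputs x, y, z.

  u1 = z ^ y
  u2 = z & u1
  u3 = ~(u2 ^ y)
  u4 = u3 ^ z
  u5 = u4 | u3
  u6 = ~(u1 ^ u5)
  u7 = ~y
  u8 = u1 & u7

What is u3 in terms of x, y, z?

~((z & (z ^ y)) ^ y)

u1 = z ^ y
u2 = z & u1 = z & (z ^ y)
u3 = ~(u2 ^ y) = ~((z & (z ^ y)) ^ y)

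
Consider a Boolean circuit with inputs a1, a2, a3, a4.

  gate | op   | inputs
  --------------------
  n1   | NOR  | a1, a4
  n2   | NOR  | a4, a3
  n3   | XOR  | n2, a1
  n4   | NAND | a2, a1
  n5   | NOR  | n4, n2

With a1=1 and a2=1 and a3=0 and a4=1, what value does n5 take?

1

n2 = 1 NOR 0 = 0
n4 = 1 NAND 1 = 0
n5 = 0 NOR 0 = 1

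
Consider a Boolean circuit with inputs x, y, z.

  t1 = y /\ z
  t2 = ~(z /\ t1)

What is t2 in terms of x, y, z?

t1 = y /\ z
t2 = ~(z /\ t1) = ~(z /\ (y /\ z))

~(z /\ (y /\ z))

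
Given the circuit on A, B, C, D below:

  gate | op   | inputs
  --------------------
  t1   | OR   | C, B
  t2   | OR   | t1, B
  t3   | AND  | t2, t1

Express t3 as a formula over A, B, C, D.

((C OR B) OR B) AND (C OR B)

t1 = C OR B
t2 = t1 OR B = (C OR B) OR B
t3 = t2 AND t1 = ((C OR B) OR B) AND (C OR B)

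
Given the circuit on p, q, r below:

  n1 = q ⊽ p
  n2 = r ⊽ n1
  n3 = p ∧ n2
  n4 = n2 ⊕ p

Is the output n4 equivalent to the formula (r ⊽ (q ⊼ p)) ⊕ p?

No

n1 = q ⊽ p
n2 = r ⊽ n1 = r ⊽ (q ⊽ p)
n4 = n2 ⊕ p = (r ⊽ (q ⊽ p)) ⊕ p
At p=0, q=1, r=0: circuit gives 1, formula gives 0.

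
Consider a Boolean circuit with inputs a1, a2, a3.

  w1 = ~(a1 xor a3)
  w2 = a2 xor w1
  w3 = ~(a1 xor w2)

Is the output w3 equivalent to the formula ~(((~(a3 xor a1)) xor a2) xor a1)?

Yes

w1 = ~(a1 xor a3)
w2 = a2 xor w1 = a2 xor (~(a1 xor a3))
w3 = ~(a1 xor w2) = ~(a1 xor (a2 xor (~(a1 xor a3))))
At a1=0, a2=0, a3=0: circuit gives 0, formula gives 0.
At a1=0, a2=0, a3=1: circuit gives 1, formula gives 1.
Agrees on all 8 inputs.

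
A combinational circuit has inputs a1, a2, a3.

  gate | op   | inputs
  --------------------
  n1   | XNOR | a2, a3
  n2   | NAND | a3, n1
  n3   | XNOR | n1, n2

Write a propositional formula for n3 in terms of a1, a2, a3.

(a2 XNOR a3) XNOR (a3 NAND (a2 XNOR a3))

n1 = a2 XNOR a3
n2 = a3 NAND n1 = a3 NAND (a2 XNOR a3)
n3 = n1 XNOR n2 = (a2 XNOR a3) XNOR (a3 NAND (a2 XNOR a3))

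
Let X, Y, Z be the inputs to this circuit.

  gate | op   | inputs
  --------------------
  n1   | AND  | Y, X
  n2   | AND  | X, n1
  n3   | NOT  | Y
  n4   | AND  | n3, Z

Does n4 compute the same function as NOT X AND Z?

No

n3 = NOT Y
n4 = n3 AND Z = NOT Y AND Z
At X=0, Y=1, Z=1: circuit gives 0, formula gives 1.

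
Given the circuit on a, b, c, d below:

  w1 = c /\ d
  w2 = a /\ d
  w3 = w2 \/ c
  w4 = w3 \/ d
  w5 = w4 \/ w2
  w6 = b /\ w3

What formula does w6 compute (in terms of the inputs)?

b /\ ((a /\ d) \/ c)

w2 = a /\ d
w3 = w2 \/ c = (a /\ d) \/ c
w6 = b /\ w3 = b /\ ((a /\ d) \/ c)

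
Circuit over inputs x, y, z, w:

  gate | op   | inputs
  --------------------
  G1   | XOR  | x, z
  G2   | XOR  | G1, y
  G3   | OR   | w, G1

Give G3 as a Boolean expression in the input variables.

G1 = x XOR z
G3 = w OR G1 = w OR (x XOR z)

w OR (x XOR z)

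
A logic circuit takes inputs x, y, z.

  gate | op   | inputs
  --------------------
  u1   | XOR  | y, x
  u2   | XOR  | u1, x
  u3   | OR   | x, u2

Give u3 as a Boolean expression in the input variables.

u1 = y XOR x
u2 = u1 XOR x = (y XOR x) XOR x
u3 = x OR u2 = x OR ((y XOR x) XOR x)

x OR ((y XOR x) XOR x)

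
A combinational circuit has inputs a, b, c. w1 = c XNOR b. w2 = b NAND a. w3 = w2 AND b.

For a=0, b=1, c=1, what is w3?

1

w2 = 1 NAND 0 = 1
w3 = 1 AND 1 = 1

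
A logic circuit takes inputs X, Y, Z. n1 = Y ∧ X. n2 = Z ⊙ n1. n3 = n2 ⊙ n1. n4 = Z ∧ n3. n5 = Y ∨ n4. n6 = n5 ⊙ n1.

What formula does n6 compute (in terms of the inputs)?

n1 = Y ∧ X
n2 = Z ⊙ n1 = Z ⊙ (Y ∧ X)
n3 = n2 ⊙ n1 = (Z ⊙ (Y ∧ X)) ⊙ (Y ∧ X)
n4 = Z ∧ n3 = Z ∧ ((Z ⊙ (Y ∧ X)) ⊙ (Y ∧ X))
n5 = Y ∨ n4 = Y ∨ (Z ∧ ((Z ⊙ (Y ∧ X)) ⊙ (Y ∧ X)))
n6 = n5 ⊙ n1 = (Y ∨ (Z ∧ ((Z ⊙ (Y ∧ X)) ⊙ (Y ∧ X)))) ⊙ (Y ∧ X)

(Y ∨ (Z ∧ ((Z ⊙ (Y ∧ X)) ⊙ (Y ∧ X)))) ⊙ (Y ∧ X)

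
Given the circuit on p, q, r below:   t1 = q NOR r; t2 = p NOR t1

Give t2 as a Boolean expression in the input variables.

t1 = q NOR r
t2 = p NOR t1 = p NOR (q NOR r)

p NOR (q NOR r)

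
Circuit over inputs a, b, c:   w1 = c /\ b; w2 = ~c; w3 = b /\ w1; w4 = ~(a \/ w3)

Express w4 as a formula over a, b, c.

~(a \/ (b /\ (c /\ b)))

w1 = c /\ b
w3 = b /\ w1 = b /\ (c /\ b)
w4 = ~(a \/ w3) = ~(a \/ (b /\ (c /\ b)))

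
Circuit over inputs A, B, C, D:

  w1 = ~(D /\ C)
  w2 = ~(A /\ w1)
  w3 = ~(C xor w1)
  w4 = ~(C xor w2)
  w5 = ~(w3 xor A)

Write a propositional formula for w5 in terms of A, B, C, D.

~((~(C xor (~(D /\ C)))) xor A)

w1 = ~(D /\ C)
w3 = ~(C xor w1) = ~(C xor (~(D /\ C)))
w5 = ~(w3 xor A) = ~((~(C xor (~(D /\ C)))) xor A)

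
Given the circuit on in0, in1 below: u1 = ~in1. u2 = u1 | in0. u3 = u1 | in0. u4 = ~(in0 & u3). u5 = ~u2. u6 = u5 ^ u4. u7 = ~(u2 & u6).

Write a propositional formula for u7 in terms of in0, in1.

u1 = ~in1
u2 = u1 | in0 = ~in1 | in0
u3 = u1 | in0 = ~in1 | in0
u4 = ~(in0 & u3) = ~(in0 & (~in1 | in0))
u5 = ~u2 = ~(~in1 | in0)
u6 = u5 ^ u4 = ~(~in1 | in0) ^ (~(in0 & (~in1 | in0)))
u7 = ~(u2 & u6) = ~((~in1 | in0) & (~(~in1 | in0) ^ (~(in0 & (~in1 | in0)))))

~((~in1 | in0) & (~(~in1 | in0) ^ (~(in0 & (~in1 | in0)))))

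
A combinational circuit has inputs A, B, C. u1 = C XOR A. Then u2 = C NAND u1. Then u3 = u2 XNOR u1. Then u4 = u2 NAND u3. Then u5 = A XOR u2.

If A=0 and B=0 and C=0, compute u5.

u1 = 0 XOR 0 = 0
u2 = 0 NAND 0 = 1
u5 = 0 XOR 1 = 1

1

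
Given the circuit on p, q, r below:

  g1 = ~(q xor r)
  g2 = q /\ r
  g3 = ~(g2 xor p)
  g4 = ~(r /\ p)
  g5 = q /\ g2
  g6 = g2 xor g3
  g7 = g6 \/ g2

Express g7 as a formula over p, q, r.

((q /\ r) xor (~((q /\ r) xor p))) \/ (q /\ r)

g2 = q /\ r
g3 = ~(g2 xor p) = ~((q /\ r) xor p)
g6 = g2 xor g3 = (q /\ r) xor (~((q /\ r) xor p))
g7 = g6 \/ g2 = ((q /\ r) xor (~((q /\ r) xor p))) \/ (q /\ r)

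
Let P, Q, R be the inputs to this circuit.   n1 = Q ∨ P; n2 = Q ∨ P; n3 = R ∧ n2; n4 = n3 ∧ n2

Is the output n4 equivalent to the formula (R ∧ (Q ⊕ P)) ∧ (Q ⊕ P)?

No

n2 = Q ∨ P
n3 = R ∧ n2 = R ∧ (Q ∨ P)
n4 = n3 ∧ n2 = (R ∧ (Q ∨ P)) ∧ (Q ∨ P)
At P=1, Q=1, R=1: circuit gives 1, formula gives 0.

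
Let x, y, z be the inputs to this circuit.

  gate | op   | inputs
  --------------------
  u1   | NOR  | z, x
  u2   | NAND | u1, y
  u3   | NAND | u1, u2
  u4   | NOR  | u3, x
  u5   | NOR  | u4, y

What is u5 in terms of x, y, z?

(((z NOR x) NAND ((z NOR x) NAND y)) NOR x) NOR y

u1 = z NOR x
u2 = u1 NAND y = (z NOR x) NAND y
u3 = u1 NAND u2 = (z NOR x) NAND ((z NOR x) NAND y)
u4 = u3 NOR x = ((z NOR x) NAND ((z NOR x) NAND y)) NOR x
u5 = u4 NOR y = (((z NOR x) NAND ((z NOR x) NAND y)) NOR x) NOR y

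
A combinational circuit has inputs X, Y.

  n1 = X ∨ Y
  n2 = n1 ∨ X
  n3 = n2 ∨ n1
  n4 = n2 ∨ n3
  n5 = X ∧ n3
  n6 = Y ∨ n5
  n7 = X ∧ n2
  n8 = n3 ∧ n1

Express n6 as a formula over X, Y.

n1 = X ∨ Y
n2 = n1 ∨ X = (X ∨ Y) ∨ X
n3 = n2 ∨ n1 = ((X ∨ Y) ∨ X) ∨ (X ∨ Y)
n5 = X ∧ n3 = X ∧ (((X ∨ Y) ∨ X) ∨ (X ∨ Y))
n6 = Y ∨ n5 = Y ∨ (X ∧ (((X ∨ Y) ∨ X) ∨ (X ∨ Y)))

Y ∨ (X ∧ (((X ∨ Y) ∨ X) ∨ (X ∨ Y)))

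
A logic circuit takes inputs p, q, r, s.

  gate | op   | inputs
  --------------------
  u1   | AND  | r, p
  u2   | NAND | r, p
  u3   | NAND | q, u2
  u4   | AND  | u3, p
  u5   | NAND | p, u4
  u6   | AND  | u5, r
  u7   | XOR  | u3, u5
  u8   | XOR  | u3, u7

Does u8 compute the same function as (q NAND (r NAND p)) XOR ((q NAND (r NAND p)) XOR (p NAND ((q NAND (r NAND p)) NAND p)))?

u2 = r NAND p
u3 = q NAND u2 = q NAND (r NAND p)
u4 = u3 AND p = (q NAND (r NAND p)) AND p
u5 = p NAND u4 = p NAND ((q NAND (r NAND p)) AND p)
u7 = u3 XOR u5 = (q NAND (r NAND p)) XOR (p NAND ((q NAND (r NAND p)) AND p))
u8 = u3 XOR u7 = (q NAND (r NAND p)) XOR ((q NAND (r NAND p)) XOR (p NAND ((q NAND (r NAND p)) AND p)))
At p=1, q=0, r=0, s=0: circuit gives 0, formula gives 1.

No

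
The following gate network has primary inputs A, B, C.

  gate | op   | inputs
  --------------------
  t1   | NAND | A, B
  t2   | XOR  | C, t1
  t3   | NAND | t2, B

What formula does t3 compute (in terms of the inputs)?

t1 = A NAND B
t2 = C XOR t1 = C XOR (A NAND B)
t3 = t2 NAND B = (C XOR (A NAND B)) NAND B

(C XOR (A NAND B)) NAND B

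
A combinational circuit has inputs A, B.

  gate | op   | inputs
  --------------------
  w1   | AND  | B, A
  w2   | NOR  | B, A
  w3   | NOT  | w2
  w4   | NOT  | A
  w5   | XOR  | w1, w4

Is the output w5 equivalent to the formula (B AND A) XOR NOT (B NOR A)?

No

w1 = B AND A
w4 = NOT A
w5 = w1 XOR w4 = (B AND A) XOR NOT A
At A=0, B=0: circuit gives 1, formula gives 0.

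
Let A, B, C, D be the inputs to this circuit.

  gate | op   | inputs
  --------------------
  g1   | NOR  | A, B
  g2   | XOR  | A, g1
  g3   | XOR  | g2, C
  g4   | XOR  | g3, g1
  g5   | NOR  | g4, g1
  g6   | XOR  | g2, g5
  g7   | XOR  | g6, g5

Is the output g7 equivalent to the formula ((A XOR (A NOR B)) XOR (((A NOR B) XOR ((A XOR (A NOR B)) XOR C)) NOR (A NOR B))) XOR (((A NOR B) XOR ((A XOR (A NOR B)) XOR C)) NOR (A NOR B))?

g1 = A NOR B
g2 = A XOR g1 = A XOR (A NOR B)
g3 = g2 XOR C = (A XOR (A NOR B)) XOR C
g4 = g3 XOR g1 = ((A XOR (A NOR B)) XOR C) XOR (A NOR B)
g5 = g4 NOR g1 = (((A XOR (A NOR B)) XOR C) XOR (A NOR B)) NOR (A NOR B)
g6 = g2 XOR g5 = (A XOR (A NOR B)) XOR ((((A XOR (A NOR B)) XOR C) XOR (A NOR B)) NOR (A NOR B))
g7 = g6 XOR g5 = ((A XOR (A NOR B)) XOR ((((A XOR (A NOR B)) XOR C) XOR (A NOR B)) NOR (A NOR B))) XOR ((((A XOR (A NOR B)) XOR C) XOR (A NOR B)) NOR (A NOR B))
At A=0, B=1, C=0, D=0: circuit gives 0, formula gives 0.
At A=0, B=0, C=0, D=0: circuit gives 1, formula gives 1.
Agrees on all 16 inputs.

Yes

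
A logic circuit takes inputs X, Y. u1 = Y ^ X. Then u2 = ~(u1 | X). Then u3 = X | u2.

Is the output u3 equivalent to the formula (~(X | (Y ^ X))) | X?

u1 = Y ^ X
u2 = ~(u1 | X) = ~((Y ^ X) | X)
u3 = X | u2 = X | (~((Y ^ X) | X))
At X=0, Y=1: circuit gives 0, formula gives 0.
At X=0, Y=0: circuit gives 1, formula gives 1.
Agrees on all 4 inputs.

Yes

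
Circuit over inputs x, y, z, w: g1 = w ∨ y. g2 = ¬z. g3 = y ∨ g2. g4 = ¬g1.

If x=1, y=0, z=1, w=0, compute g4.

1

g1 = 0 ∨ 0 = 0
g4 = ¬0 = 1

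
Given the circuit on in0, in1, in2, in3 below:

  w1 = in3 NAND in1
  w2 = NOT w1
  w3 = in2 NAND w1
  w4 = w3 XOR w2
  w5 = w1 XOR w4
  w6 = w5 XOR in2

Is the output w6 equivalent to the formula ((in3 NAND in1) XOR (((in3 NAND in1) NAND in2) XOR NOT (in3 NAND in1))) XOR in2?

w1 = in3 NAND in1
w2 = NOT w1 = NOT (in3 NAND in1)
w3 = in2 NAND w1 = in2 NAND (in3 NAND in1)
w4 = w3 XOR w2 = (in2 NAND (in3 NAND in1)) XOR NOT (in3 NAND in1)
w5 = w1 XOR w4 = (in3 NAND in1) XOR ((in2 NAND (in3 NAND in1)) XOR NOT (in3 NAND in1))
w6 = w5 XOR in2 = ((in3 NAND in1) XOR ((in2 NAND (in3 NAND in1)) XOR NOT (in3 NAND in1))) XOR in2
At in0=0, in1=0, in2=0, in3=0: circuit gives 0, formula gives 0.
At in0=0, in1=1, in2=1, in3=1: circuit gives 1, formula gives 1.
Agrees on all 16 inputs.

Yes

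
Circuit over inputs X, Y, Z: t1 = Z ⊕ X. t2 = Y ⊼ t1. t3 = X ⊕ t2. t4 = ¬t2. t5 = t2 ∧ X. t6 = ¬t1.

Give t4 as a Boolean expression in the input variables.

¬(Y ⊼ (Z ⊕ X))

t1 = Z ⊕ X
t2 = Y ⊼ t1 = Y ⊼ (Z ⊕ X)
t4 = ¬t2 = ¬(Y ⊼ (Z ⊕ X))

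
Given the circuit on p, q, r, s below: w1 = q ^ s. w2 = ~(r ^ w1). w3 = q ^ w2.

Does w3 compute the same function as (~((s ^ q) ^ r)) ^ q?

w1 = q ^ s
w2 = ~(r ^ w1) = ~(r ^ (q ^ s))
w3 = q ^ w2 = q ^ (~(r ^ (q ^ s)))
At p=0, q=0, r=0, s=1: circuit gives 0, formula gives 0.
At p=0, q=0, r=0, s=0: circuit gives 1, formula gives 1.
Agrees on all 16 inputs.

Yes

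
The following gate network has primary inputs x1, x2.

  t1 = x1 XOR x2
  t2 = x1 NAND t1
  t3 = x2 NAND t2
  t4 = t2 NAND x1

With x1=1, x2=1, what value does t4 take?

0

t1 = 1 XOR 1 = 0
t2 = 1 NAND 0 = 1
t4 = 1 NAND 1 = 0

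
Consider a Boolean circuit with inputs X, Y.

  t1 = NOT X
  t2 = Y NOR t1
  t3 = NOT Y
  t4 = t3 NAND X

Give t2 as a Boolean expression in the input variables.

Y NOR NOT X

t1 = NOT X
t2 = Y NOR t1 = Y NOR NOT X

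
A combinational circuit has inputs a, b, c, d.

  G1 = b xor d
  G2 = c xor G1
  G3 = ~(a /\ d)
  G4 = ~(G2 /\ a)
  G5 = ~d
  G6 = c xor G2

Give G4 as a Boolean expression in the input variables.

~((c xor (b xor d)) /\ a)

G1 = b xor d
G2 = c xor G1 = c xor (b xor d)
G4 = ~(G2 /\ a) = ~((c xor (b xor d)) /\ a)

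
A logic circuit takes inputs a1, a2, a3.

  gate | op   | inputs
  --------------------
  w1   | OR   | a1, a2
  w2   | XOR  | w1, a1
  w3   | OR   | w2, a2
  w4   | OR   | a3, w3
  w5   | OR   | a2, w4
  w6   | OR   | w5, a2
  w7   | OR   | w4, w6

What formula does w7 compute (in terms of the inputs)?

(a3 OR (((a1 OR a2) XOR a1) OR a2)) OR ((a2 OR (a3 OR (((a1 OR a2) XOR a1) OR a2))) OR a2)

w1 = a1 OR a2
w2 = w1 XOR a1 = (a1 OR a2) XOR a1
w3 = w2 OR a2 = ((a1 OR a2) XOR a1) OR a2
w4 = a3 OR w3 = a3 OR (((a1 OR a2) XOR a1) OR a2)
w5 = a2 OR w4 = a2 OR (a3 OR (((a1 OR a2) XOR a1) OR a2))
w6 = w5 OR a2 = (a2 OR (a3 OR (((a1 OR a2) XOR a1) OR a2))) OR a2
w7 = w4 OR w6 = (a3 OR (((a1 OR a2) XOR a1) OR a2)) OR ((a2 OR (a3 OR (((a1 OR a2) XOR a1) OR a2))) OR a2)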